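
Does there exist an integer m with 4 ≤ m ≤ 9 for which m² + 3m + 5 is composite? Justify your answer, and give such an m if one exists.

At m = 5: 5² + 3·5 + 5 = 45 = 3·15, which is composite.

m = 5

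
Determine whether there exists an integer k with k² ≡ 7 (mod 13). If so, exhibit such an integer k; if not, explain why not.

Squares mod 13 repeat after k = 6 (as (−k)² = k²); for k = 0..6 they are 0, 1, 4, 9, 3, 12, 10.
So the quadratic residues mod 13 are {0, 1, 3, 4, 9, 10, 12}, and 7 is not among them.
Hence no integer k has k² ≡ 7 (mod 13).

No such integer exists.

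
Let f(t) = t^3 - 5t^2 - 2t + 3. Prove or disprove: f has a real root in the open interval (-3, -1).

The endpoint values f(-3) = -63 and f(-1) = -1 are both negative. Claim: f(t) < 0 for every t in (-3, -1).
Substitute t = -1 − u, where 0 < u < 2 on the interval. Expanding, f(-1 − u) = -u^3 - 8u^2 - 11u - 1.
The nonzero coefficients here are all negative, so for u > 0 every term is negative (or zero), and the constant term -1 is strictly negative.
So f is strictly negative on (-3, -1); no root exists in the interval.

No.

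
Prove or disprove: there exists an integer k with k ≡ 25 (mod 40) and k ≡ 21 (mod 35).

No such integer exists.

Reduce both congruences modulo 5, which divides 40 and 35: they say k ≡ 25 (mod 5) and k ≡ 21 (mod 5).
However 25 ≡ 0 and 21 ≡ 1 (mod 5), and 0 ≠ 1.
Hence the system has no solution.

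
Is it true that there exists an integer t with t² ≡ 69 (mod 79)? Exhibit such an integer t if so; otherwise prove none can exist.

No, no such integer exists.

79 is prime, so by Euler's criterion 69 is a square mod 79 iff 69^((79−1)/2) = 69^39 ≡ 1 (mod 79).
Squaring successively (mod 79): 69^2 = 4761 ≡ 21; 69^4 ≡ 21² = 441 ≡ 46; 69^8 ≡ 46² = 2116 ≡ 62; 69^16 ≡ 62² = 3844 ≡ 52; 69^32 ≡ 52² = 2704 ≡ 18.
Since 39 = 32 + 4 + 2 + 1, 69^39 ≡ 18 · 46 · 21 · 69; multiplying out mod 79: 18·46 = 828 ≡ 38, then 38·21 = 798 ≡ 8, then 8·69 = 552 ≡ 78. Thus 69^39 ≡ 78 ≡ −1 (mod 79).
The value −1 means 69 is a non-residue modulo 79, so t² ≡ 69 (mod 79) is impossible.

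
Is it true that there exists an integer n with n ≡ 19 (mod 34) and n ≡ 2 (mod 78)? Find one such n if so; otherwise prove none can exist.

Both moduli are multiples of 2 = gcd(34, 78), so any solution would satisfy n ≡ 19 and n ≡ 2 modulo 2 simultaneously.
But 19 mod 2 = 1 while 2 mod 2 = 0, a contradiction.
Therefore no such n exists.

There is no such integer.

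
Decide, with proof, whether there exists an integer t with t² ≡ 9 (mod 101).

t = 98

Take t = 98. Then 98² = 9604 = 95·101 + 9, so 98² ≡ 9 (mod 101).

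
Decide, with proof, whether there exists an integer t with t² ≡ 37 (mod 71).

t = 45

Take t = 45. Then 45² = 2025 = 28·71 + 37, so 45² ≡ 37 (mod 71).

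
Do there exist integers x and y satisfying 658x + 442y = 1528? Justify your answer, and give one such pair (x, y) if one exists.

x = 48, y = -68

gcd(658, 442) = 2, and 2 divides 1528, so integer solutions exist.
Dividing through by 2 reduces the equation to 329x + 221y = 764.
Euclidean algorithm: 329 = 1·221 + 108, 221 = 2·108 + 5, 108 = 21·5 + 3, 5 = 1·3 + 2, 3 = 1·2 + 1, 2 = 2·1 + 0.
Working back up the chain: 1 = 3 − 1·2 = 3 − (5 − 1·3) = −5 + 2·3 = −5 + 2·(108 − 21·5) = 2·108 − 43·5 = 2·108 − 43·(221 − 2·108) = −43·221 + 88·108 = −43·221 + 88·(329 − 1·221) = 88·329 − 131·221. So 329·88 + 221·(-131) = 1.
Scaling by 764 gives the particular solution (x, y) = (67232, -100084).
Subtracting 304·221 from x and adding 304·329 to y gives the tidier solution (48, -68).
Indeed 658·48 + 442·(-68) = 31584 − 30056 = 1528.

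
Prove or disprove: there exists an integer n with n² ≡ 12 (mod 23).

n = 9

Take n = 9. Then 9² = 81 = 3·23 + 12, so 9² ≡ 12 (mod 23).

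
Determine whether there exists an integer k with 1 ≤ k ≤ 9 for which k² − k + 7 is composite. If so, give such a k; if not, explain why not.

At k = 5: 5² − 5 + 7 = 27 = 3·9, which is composite.

k = 5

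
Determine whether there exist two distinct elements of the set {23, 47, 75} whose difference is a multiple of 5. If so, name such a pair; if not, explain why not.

No such pair exists.

Two integers differ by a multiple of 5 exactly when they have the same residue mod 5. The residues are 23↦3, 47↦2, 75↦0.
These 3 residues are pairwise different, hence no difference of two elements is divisible by 5.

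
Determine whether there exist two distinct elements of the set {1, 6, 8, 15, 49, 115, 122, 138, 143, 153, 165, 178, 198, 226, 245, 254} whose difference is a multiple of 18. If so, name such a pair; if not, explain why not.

Residues mod 18: 1↦1, 6↦6, 8↦8, 15↦15, 49↦13, 115↦7, 122↦14, 138↦12, 143↦17, 153↦9, 165↦3, 178↦16, 198↦0, 226↦10, 245↦11, 254↦2.
These 16 residues are pairwise different, hence no difference of two elements is divisible by 18.

No such pair exists.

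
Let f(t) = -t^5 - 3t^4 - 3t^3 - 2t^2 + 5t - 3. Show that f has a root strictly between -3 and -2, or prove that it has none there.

f(-3) = 45 and f(-2) = -13, which have opposite signs.
As a polynomial, f is continuous on every closed interval.
By the Intermediate Value Theorem, f takes the value 0 somewhere in the open interval.

Yes, f has a root in the interval.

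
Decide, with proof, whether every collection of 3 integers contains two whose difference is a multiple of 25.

Try 3 consecutive integers, 101, 102, 103. Their remainders mod 25 are 1, 2, 3 — pairwise different, as any 3 ≤ 25 consecutive integers have distinct residues.
Any two of them differ by at most 2 < 25 and by at least 1, so no difference is a multiple of 25.

No, the set {101, 102, 103} is a counterexample.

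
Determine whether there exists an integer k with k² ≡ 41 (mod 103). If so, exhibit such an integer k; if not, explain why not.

k = 91

Take k = 91. Then 91² = 8281 = 80·103 + 41, so 91² ≡ 41 (mod 103).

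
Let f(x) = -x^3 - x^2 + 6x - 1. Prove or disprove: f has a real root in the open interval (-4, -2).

Such a root exists.

f(-4) = 23 and f(-2) = -9, which have opposite signs.
Since f is a polynomial it is continuous on [-4, -2].
By the Intermediate Value Theorem f must vanish at some point of (-4, -2).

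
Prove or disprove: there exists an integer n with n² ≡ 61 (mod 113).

Take n = 93. Then 93² = 8649 = 76·113 + 61, so 93² ≡ 61 (mod 113).

n = 93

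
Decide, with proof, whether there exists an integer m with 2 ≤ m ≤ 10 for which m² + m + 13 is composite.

At m = 6: 6² + 6 + 13 = 55 = 5·11, which is composite.

m = 6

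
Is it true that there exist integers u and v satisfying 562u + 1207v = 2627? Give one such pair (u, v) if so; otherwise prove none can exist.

u = 213, v = -97

562 and 1207 are coprime, so 562u + 1207v ranges over all of ℤ.
Run the Euclidean algorithm on 1207 and 562: 1207 = 2·562 + 83, 562 = 6·83 + 64, 83 = 1·64 + 19, 64 = 3·19 + 7, 19 = 2·7 + 5, 7 = 1·5 + 2, 5 = 2·2 + 1, 2 = 2·1 + 0.
Working back up the chain: 1 = 5 − 2·2 = 5 − 2·(7 − 1·5) = −2·7 + 3·5 = −2·7 + 3·(19 − 2·7) = 3·19 − 8·7 = 3·19 − 8·(64 − 3·19) = −8·64 + 27·19 = −8·64 + 27·(83 − 1·64) = 27·83 − 35·64 = 27·83 − 35·(562 − 6·83) = −35·562 + 237·83 = −35·562 + 237·(1207 − 2·562) = 237·1207 − 509·562. So 562·(-509) + 1207·237 = 1.
Times 2627: 562·(-1337143) + 1207·622599 = 2627, so (-1337143, 622599) solves it.
Shifting by a multiple of (1207, −562) keeps it a solution: u = -1337143 + 1108·1207 = 213, v = 622599 − 1108·562 = -97.
Indeed 562·213 + 1207·(-97) = 119706 − 117079 = 2627.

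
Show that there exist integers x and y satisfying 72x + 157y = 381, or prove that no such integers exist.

Since gcd(72, 157) = 1, every integer is an integer combination of 72 and 157.
Euclidean algorithm: 157 = 2·72 + 13, 72 = 5·13 + 7, 13 = 1·7 + 6, 7 = 1·6 + 1, 6 = 6·1 + 0.
Unwinding: 1 = 7 − 1·6 = 7 − (13 − 1·7) = −13 + 2·7 = −13 + 2·(72 − 5·13) = 2·72 − 11·13 = 2·72 − 11·(157 − 2·72) = −11·157 + 24·72, i.e. 72·24 + 157·(-11) = 1.
Multiplying through by 381: x = 24·381 = 9144, y = (-11)·381 = -4191 is a solution.
Subtracting 58·157 from x and adding 58·72 to y gives the tidier solution (38, -15).
Indeed 72·38 + 157·(-15) = 2736 − 2355 = 381.

x = 38, y = -15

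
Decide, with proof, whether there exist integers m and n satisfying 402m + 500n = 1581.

No such integers exist.

Both 402 and 500 are divisible by gcd(402, 500) = 2, hence so is any combination 402m + 500n.
But 1581 = 2·790 + 1, so 2 ∤ 1581.
Hence no integers m, n satisfy the equation.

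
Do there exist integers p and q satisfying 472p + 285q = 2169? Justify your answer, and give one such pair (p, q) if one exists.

p = 132, q = -211

Since gcd(472, 285) = 1, every integer is an integer combination of 472 and 285.
Run the Euclidean algorithm on 472 and 285: 472 = 1·285 + 187, 285 = 1·187 + 98, 187 = 1·98 + 89, 98 = 1·89 + 9, 89 = 9·9 + 8, 9 = 1·8 + 1, 8 = 8·1 + 0.
Unwinding: 1 = 9 − 1·8 = 9 − (89 − 9·9) = −89 + 10·9 = −89 + 10·(98 − 1·89) = 10·98 − 11·89 = 10·98 − 11·(187 − 1·98) = −11·187 + 21·98 = −11·187 + 21·(285 − 1·187) = 21·285 − 32·187 = 21·285 − 32·(472 − 1·285) = −32·472 + 53·285, i.e. 472·(-32) + 285·53 = 1.
Multiplying through by 2169: p = (-32)·2169 = -69408, q = 53·2169 = 114957 is a solution.
Shifting by a multiple of (285, −472) keeps it a solution: p = -69408 + 244·285 = 132, q = 114957 − 244·472 = -211.
Indeed 472·132 + 285·(-211) = 62304 − 60135 = 2169.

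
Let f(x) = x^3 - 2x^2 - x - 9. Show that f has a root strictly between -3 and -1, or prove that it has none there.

f(-3) = -51 and f(-1) = -11, both negative, so a sign-change argument is unavailable; we show f keeps this sign on the whole interval.
Substitute x = -1 − u, where 0 < u < 2 on the interval. Expanding, f(-1 − u) = -u^3 - 5u^2 - 6u - 11.
The nonzero coefficients here are all negative, so for u > 0 every term is negative (or zero), and the constant term -11 is strictly negative.
Therefore f(x) < 0 throughout (-3, -1), and f has no zero there.

No such root exists.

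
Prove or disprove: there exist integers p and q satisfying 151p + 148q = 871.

p = 93, q = -89

151 and 148 are coprime, so 151p + 148q ranges over all of ℤ.
Euclidean algorithm: 151 = 1·148 + 3, 148 = 49·3 + 1, 3 = 3·1 + 0.
Unwinding: 1 = 148 − 49·3 = 148 − 49·(151 − 1·148) = −49·151 + 50·148, i.e. 151·(-49) + 148·50 = 1.
Scaling by 871 gives the particular solution (p, q) = (-42679, 43550).
Adding 289·148 to p and subtracting 289·151 from q gives the tidier solution (93, -89).
Check: 151·93 + 148·(-89) = 14043 − 13172 = 871. ✓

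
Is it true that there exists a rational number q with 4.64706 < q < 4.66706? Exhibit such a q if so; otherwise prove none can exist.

Look for a denominator N such that an integer falls strictly between N·4.64706 and N·4.66706. N = 3 works: 3·4.64706 = 13.94118 < 14 < 14.00118 = 3·4.66706.
Hence 14/3 is a rational number with 4.64706 < 14/3 < 4.66706.

q = 14/3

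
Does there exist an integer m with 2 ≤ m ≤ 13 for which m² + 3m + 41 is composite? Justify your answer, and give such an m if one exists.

At m = 13: 13² + 3·13 + 41 = 249 = 3·83, which is composite.

m = 13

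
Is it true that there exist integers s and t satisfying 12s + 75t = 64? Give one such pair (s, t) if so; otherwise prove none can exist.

No, no such integers exist.

gcd(12, 75) = 3, so every integer of the form 12s + 75t is a multiple of 3.
However 64 leaves remainder 1 on division by 3.
Hence no integers s, t satisfy the equation.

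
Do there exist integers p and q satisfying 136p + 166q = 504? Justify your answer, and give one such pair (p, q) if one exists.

gcd(136, 166) = 2, and 2 divides 504, so integer solutions exist.
Dividing through by 2 reduces the equation to 68p + 83q = 252.
Dividing repeatedly: 83 = 1·68 + 15, 68 = 4·15 + 8, 15 = 1·8 + 7, 8 = 1·7 + 1, 7 = 7·1 + 0.
Back-substituting, 1 = 8 − 1·7 = 8 − (15 − 1·8) = −15 + 2·8 = −15 + 2·(68 − 4·15) = 2·68 − 9·15 = 2·68 − 9·(83 − 1·68) = −9·83 + 11·68; that is, 68·11 + 83·(-9) = 1.
Scaling by 252 gives the particular solution (p, q) = (2772, -2268).
Shifting by a multiple of (83, −68) keeps it a solution: p = 2772 − 33·83 = 33, q = -2268 + 33·68 = -24.
Indeed 136·33 + 166·(-24) = 4488 − 3984 = 504.

p = 33, q = -24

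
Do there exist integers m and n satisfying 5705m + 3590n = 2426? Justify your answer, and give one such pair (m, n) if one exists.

Any value of 5705m + 3590n is a multiple of gcd(5705, 3590) = 5.
But 2426 is not a multiple of 5 (it leaves remainder 1).
Therefore 5705m + 3590n = 2426 has no solution in integers.

There are no such integers.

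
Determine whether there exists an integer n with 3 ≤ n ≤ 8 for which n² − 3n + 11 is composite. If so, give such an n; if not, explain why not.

n = 7

At n = 7: 7² − 3·7 + 11 = 39 = 3·13, which is composite.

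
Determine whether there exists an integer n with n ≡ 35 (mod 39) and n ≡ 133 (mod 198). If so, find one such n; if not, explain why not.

There is no such integer.

Both moduli are multiples of 3 = gcd(39, 198), so any solution would satisfy n ≡ 35 and n ≡ 133 modulo 3 simultaneously.
But 35 mod 3 = 2 while 133 mod 3 = 1, a contradiction.
Hence the system has no solution.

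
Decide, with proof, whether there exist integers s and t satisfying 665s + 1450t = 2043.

gcd(665, 1450) = 5, so every integer of the form 665s + 1450t is a multiple of 5.
However 2043 leaves remainder 3 on division by 5.
So the equation is unsolvable over ℤ.

No, no such integers exist.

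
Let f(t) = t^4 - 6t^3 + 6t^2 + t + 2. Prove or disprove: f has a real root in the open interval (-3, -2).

The endpoint values f(-3) = 296 and f(-2) = 88 are both positive. Claim: f(t) > 0 for every t in (-3, -2).
Shift to the endpoint -2: with t = -2 − u (0 < u < 1), one computes f(-2 − u) = u^4 + 14u^3 + 66u^2 + 127u + 88.
All 5 nonzero coefficients of this polynomial in u are positive; hence for u > 0 the value is a sum of positive terms (the constant 88 among them).
So f is strictly positive on (-3, -2); no root exists in the interval.

No such root exists.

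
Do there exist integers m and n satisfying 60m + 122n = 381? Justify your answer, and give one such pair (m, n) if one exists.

Any value of 60m + 122n is a multiple of gcd(60, 122) = 2.
But 381 = 2·190 + 1, so 2 ∤ 381.
Therefore 60m + 122n = 381 has no solution in integers.

No, no such integers exist.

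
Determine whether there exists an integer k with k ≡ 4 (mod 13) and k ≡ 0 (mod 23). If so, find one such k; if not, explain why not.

Since 13 and 23 share no common factor, CRT says the pair of congruences has a solution (unique mod 299).
Any solution of the first congruence is k = 4 + 13t; substituting into the second, 13t ≡ 0 − 4 ≡ 19 (mod 23).
To invert 13 modulo 23: 23 = 1·13 + 10, 13 = 1·10 + 3, 10 = 3·3 + 1, 3 = 3·1 + 0, and unwinding, 1 = 10 − 3·3 = 10 − 3·(13 − 1·10) = −3·13 + 4·10 = −3·13 + 4·(23 − 1·13) = 4·23 − 7·13. Thus 13⁻¹ ≡ -7 ≡ 16 (mod 23).
Therefore t ≡ 16·19 = 304 ≡ 5 (mod 23).
With t = 5: k = 4 + 13·5 = 69.
Check: 69 mod 13 = 4, 69 mod 23 = 0. ✓

k = 69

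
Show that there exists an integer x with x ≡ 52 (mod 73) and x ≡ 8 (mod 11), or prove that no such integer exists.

x = 52

gcd(73, 11) = 1, so the Chinese Remainder Theorem guarantees exactly one residue class mod 803 satisfying both.
Any solution of the first congruence is x = 52 + 73t; substituting into the second, 73t ≡ 8 − 52 ≡ 0 (mod 11).
73 ≡ 7 (mod 11), so this reads 7t ≡ 0 (mod 11). t = 0 satisfies this.
With t = 0: x = 52 + 73·0 = 52.
Indeed 52 ≡ 52 (mod 73) and 52 ≡ 8 (mod 11).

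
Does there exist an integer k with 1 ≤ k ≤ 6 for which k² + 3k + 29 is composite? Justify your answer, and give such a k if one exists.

At k = 5: 5² + 3·5 + 29 = 69 = 3·23, which is composite.

k = 5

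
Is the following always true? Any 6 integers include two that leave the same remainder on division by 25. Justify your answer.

No; for instance {55, 56, 57, 58, 59, 60} is a counterexample.

Consider the 6 integers 55, 56, …, 60. They lie in distinct residue classes modulo 25, since 6 ≤ 25.
Hence this collection has no pair with equal remainders mod 25, disproving the claim.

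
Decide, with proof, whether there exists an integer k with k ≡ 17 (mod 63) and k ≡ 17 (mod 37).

Since 63 and 37 share no common factor, CRT says the pair of congruences has a solution (unique mod 2331).
Any solution of the first congruence is k = 17 + 63t; substituting into the second, 63t ≡ 17 − 17 ≡ 0 (mod 37).
63 ≡ 26 (mod 37), so this reads 26t ≡ 0 (mod 37). t = 0 satisfies this.
With t = 0: k = 17 + 63·0 = 17.
Verify: 17 = 0·63 + 17 and 17 = 0·37 + 17. ✓

k = 17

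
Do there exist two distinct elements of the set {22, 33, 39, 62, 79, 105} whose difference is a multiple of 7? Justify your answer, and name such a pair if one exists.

There is no such pair.

Two integers differ by a multiple of 7 exactly when they have the same residue mod 7. The residues are 22↦1, 33↦5, 39↦4, 62↦6, 79↦2, 105↦0.
No residue repeats among the 6 elements, so no pair has difference ≡ 0 (mod 7).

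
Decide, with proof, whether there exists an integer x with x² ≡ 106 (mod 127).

127 is prime, so by Euler's criterion 106 is a square mod 127 iff 106^((127−1)/2) = 106^63 ≡ 1 (mod 127).
Squaring successively (mod 127): 106^2 = 11236 ≡ 60; 106^4 ≡ 60² = 3600 ≡ 44; 106^8 ≡ 44² = 1936 ≡ 31; 106^16 ≡ 31² = 961 ≡ 72; 106^32 ≡ 72² = 5184 ≡ 104.
Since 63 = 32 + 16 + 8 + 4 + 2 + 1, 106^63 ≡ 104 · 72 · 31 · 44 · 60 · 106; multiplying out mod 127: 104·72 = 7488 ≡ 122, then 122·31 = 3782 ≡ 99, then 99·44 = 4356 ≡ 38, then 38·60 = 2280 ≡ 121, then 121·106 = 12826 ≡ 126. Thus 106^63 ≡ 126 ≡ −1 (mod 127).
The value −1 means 106 is a non-residue modulo 127, so x² ≡ 106 (mod 127) is impossible.

There is no such integer.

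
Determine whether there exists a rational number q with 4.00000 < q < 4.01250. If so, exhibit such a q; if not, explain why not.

q = 325/81

Multiplying by 81: 81·4.00000 = 324.00000 and 81·4.01250 = 325.01250, so the integer 325 lies strictly between them.
Dividing back, 4.00000 < 325/81 < 4.01250, and 325/81 is rational.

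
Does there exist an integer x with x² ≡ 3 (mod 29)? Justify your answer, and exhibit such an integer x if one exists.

29 is prime, so by Euler's criterion 3 is a square mod 29 iff 3^((29−1)/2) = 3^14 ≡ 1 (mod 29).
Repeated squaring mod 29: 3^2 = 9 ≡ 9; 3^4 ≡ 9² = 81 ≡ 23; 3^8 ≡ 23² = 529 ≡ 7.
Since 14 = 8 + 4 + 2, 3^14 ≡ 7 · 23 · 9; multiplying out mod 29: 7·23 = 161 ≡ 16, then 16·9 = 144 ≡ 28. Thus 3^14 ≡ 28 ≡ −1 (mod 29).
By Euler's criterion 3 is a quadratic non-residue mod 29: no x satisfies x² ≡ 3 (mod 29).

No, no such integer exists.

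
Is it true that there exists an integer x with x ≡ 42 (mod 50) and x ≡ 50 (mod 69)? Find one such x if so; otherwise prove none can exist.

x = 1292

gcd(50, 69) = 1, so the Chinese Remainder Theorem guarantees exactly one residue class mod 3450 satisfying both.
Any solution of the first congruence is x = 42 + 50t; substituting into the second, 50t ≡ 50 − 42 ≡ 8 (mod 69).
Invert 50 mod 69 by the Euclidean algorithm: 69 = 1·50 + 19, 50 = 2·19 + 12, 19 = 1·12 + 7, 12 = 1·7 + 5, 7 = 1·5 + 2, 5 = 2·2 + 1, 2 = 2·1 + 0; back-substituting, 1 = 5 − 2·2 = 5 − 2·(7 − 1·5) = −2·7 + 3·5 = −2·7 + 3·(12 − 1·7) = 3·12 − 5·7 = 3·12 − 5·(19 − 1·12) = −5·19 + 8·12 = −5·19 + 8·(50 − 2·19) = 8·50 − 21·19 = 8·50 − 21·(69 − 1·50) = −21·69 + 29·50. Hence 50·29 ≡ 1, so 50⁻¹ ≡ 29 (mod 69).
Multiplying by 29: t ≡ 29·8 = 232 ≡ 25 (mod 69).
With t = 25: x = 42 + 50·25 = 1292.
Check: 1292 mod 50 = 42, 1292 mod 69 = 50. ✓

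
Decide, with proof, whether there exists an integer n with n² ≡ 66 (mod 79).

Apply Euler's criterion with the prime 79: 66 is a quadratic residue iff 66^39 ≡ 1 (mod 79), and a non-residue iff it is ≡ −1.
Squaring successively (mod 79): 66^2 = 4356 ≡ 11; 66^4 ≡ 11² = 121 ≡ 42; 66^8 ≡ 42² = 1764 ≡ 26; 66^16 ≡ 26² = 676 ≡ 44; 66^32 ≡ 44² = 1936 ≡ 40.
Since 39 = 32 + 4 + 2 + 1, 66^39 ≡ 40 · 42 · 11 · 66; multiplying out mod 79: 40·42 = 1680 ≡ 21, then 21·11 = 231 ≡ 73, then 73·66 = 4818 ≡ 78. Thus 66^39 ≡ 78 ≡ −1 (mod 79).
By Euler's criterion 66 is a quadratic non-residue mod 79: no n satisfies n² ≡ 66 (mod 79).

There is no such integer.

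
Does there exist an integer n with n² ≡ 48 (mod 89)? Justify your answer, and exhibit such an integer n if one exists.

No, no such integer exists.

89 is prime, so by Euler's criterion 48 is a square mod 89 iff 48^((89−1)/2) = 48^44 ≡ 1 (mod 89).
Repeated squaring mod 89: 48^2 = 2304 ≡ 79; 48^4 ≡ 79² = 6241 ≡ 11; 48^8 ≡ 11² = 121 ≡ 32; 48^16 ≡ 32² = 1024 ≡ 45; 48^32 ≡ 45² = 2025 ≡ 67.
Since 44 = 32 + 8 + 4, 48^44 ≡ 67 · 32 · 11; multiplying out mod 89: 67·32 = 2144 ≡ 8, then 8·11 = 88 ≡ 88. Thus 48^44 ≡ 88 ≡ −1 (mod 89).
The value −1 means 48 is a non-residue modulo 89, so n² ≡ 48 (mod 89) is impossible.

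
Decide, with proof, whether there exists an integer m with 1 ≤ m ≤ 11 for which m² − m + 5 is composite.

At m = 10: 10² − 10 + 5 = 95 = 5·19, which is composite.

m = 10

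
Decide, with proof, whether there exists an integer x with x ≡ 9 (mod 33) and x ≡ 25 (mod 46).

x = 669

gcd(33, 46) = 1, so the Chinese Remainder Theorem guarantees exactly one residue class mod 1518 satisfying both.
Any solution of the first congruence is x = 9 + 33t; substituting into the second, 33t ≡ 25 − 9 ≡ 16 (mod 46).
Since 33·7 = 231 = 5·46 + 1, the inverse of 33 mod 46 is 7.
Therefore t ≡ 7·16 = 112 ≡ 20 (mod 46).
Taking t = 20 gives x = 9 + 33·20 = 669.
Indeed 669 ≡ 9 (mod 33) and 669 ≡ 25 (mod 46).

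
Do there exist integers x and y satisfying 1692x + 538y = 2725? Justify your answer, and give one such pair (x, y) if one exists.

gcd(1692, 538) = 2, so every integer of the form 1692x + 538y is a multiple of 2.
But 2725 = 2·1362 + 1, so 2 ∤ 2725.
Hence no integers x, y satisfy the equation.

No, no such integers exist.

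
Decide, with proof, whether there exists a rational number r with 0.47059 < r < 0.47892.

r = 9/19

Look for a denominator N such that an integer falls strictly between N·0.47059 and N·0.47892. N = 19 works: 19·0.47059 = 8.94121 < 9 < 9.09948 = 19·0.47892.
Hence 9/19 is a rational number with 0.47059 < 9/19 < 0.47892.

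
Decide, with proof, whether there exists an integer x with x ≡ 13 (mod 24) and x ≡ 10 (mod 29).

x = 445

gcd(24, 29) = 1, so the Chinese Remainder Theorem guarantees exactly one residue class mod 696 satisfying both.
Write x = 13 + 24t and require 13 + 24t ≡ 10 (mod 29), i.e. 24t ≡ 26 (mod 29).
Invert 24 mod 29 by the Euclidean algorithm: 29 = 1·24 + 5, 24 = 4·5 + 4, 5 = 1·4 + 1, 4 = 4·1 + 0; back-substituting, 1 = 5 − 1·4 = 5 − (24 − 4·5) = −24 + 5·5 = −24 + 5·(29 − 1·24) = 5·29 − 6·24. Hence 24·(-6) ≡ 1, so 24⁻¹ ≡ -6 ≡ 23 (mod 29).
Therefore t ≡ 23·26 = 598 ≡ 18 (mod 29).
With t = 18: x = 13 + 24·18 = 445.
Verify: 445 = 18·24 + 13 and 445 = 15·29 + 10. ✓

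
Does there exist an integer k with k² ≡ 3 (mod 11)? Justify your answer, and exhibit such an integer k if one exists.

k = 6

Take k = 6. Then 6² = 36 = 3·11 + 3, so 6² ≡ 3 (mod 11).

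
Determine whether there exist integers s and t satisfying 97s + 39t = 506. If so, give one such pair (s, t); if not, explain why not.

s = 2, t = 8

97 and 39 are coprime, so 97s + 39t ranges over all of ℤ.
Run the Euclidean algorithm on 97 and 39: 97 = 2·39 + 19, 39 = 2·19 + 1, 19 = 19·1 + 0.
Unwinding: 1 = 39 − 2·19 = 39 − 2·(97 − 2·39) = −2·97 + 5·39, i.e. 97·(-2) + 39·5 = 1.
Times 506: 97·(-1012) + 39·2530 = 506, so (-1012, 2530) solves it.
The general solution is s = -1012 + 39k, t = 2530 − 97k; taking k = 26 gives the smaller pair s = 2, t = 8.
Check: 97·2 + 39·8 = 194 + 312 = 506. ✓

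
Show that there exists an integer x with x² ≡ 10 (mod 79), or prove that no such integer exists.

x = 22 works: 22² = 484, and 484 − 10 = 474 = 6·79.

x = 22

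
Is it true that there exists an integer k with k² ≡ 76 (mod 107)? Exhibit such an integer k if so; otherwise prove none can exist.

Take k = 41. Then 41² = 1681 = 15·107 + 76, so 41² ≡ 76 (mod 107).

k = 41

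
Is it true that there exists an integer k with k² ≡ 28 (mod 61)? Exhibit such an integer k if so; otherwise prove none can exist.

Apply Euler's criterion with the prime 61: 28 is a quadratic residue iff 28^30 ≡ 1 (mod 61), and a non-residue iff it is ≡ −1.
Repeated squaring mod 61: 28^2 = 784 ≡ 52; 28^4 ≡ 52² = 2704 ≡ 20; 28^8 ≡ 20² = 400 ≡ 34; 28^16 ≡ 34² = 1156 ≡ 58.
Since 30 = 16 + 8 + 4 + 2, 28^30 ≡ 58 · 34 · 20 · 52; multiplying out mod 61: 58·34 = 1972 ≡ 20, then 20·20 = 400 ≡ 34, then 34·52 = 1768 ≡ 60. Thus 28^30 ≡ 60 ≡ −1 (mod 61).
By Euler's criterion 28 is a quadratic non-residue mod 61: no k satisfies k² ≡ 28 (mod 61).

No such integer exists.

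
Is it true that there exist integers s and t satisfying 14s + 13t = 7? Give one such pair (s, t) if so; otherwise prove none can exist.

Since gcd(14, 13) = 1, every integer is an integer combination of 14 and 13.
Run the Euclidean algorithm on 14 and 13: 14 = 1·13 + 1, 13 = 13·1 + 0.
Working back up the chain: 1 = 14 − 1·13. So 14·1 + 13·(-1) = 1.
Multiplying through by 7: s = 1·7 = 7, t = (-1)·7 = -7 is a solution.
Check: 14·7 + 13·(-7) = 98 − 91 = 7. ✓

s = 7, t = -7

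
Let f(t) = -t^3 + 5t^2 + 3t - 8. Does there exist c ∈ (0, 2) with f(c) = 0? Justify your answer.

Yes, such a c exists.

f(0) = -8 and f(2) = 10, which have opposite signs.
Since f is a polynomial it is continuous on [0, 2].
By the Intermediate Value Theorem, f takes the value 0 somewhere in the open interval.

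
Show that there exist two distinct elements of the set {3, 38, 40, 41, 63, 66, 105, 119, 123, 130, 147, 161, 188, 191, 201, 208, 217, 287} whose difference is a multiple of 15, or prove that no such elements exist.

3 mod 15 = 3 and 63 mod 15 = 3, so 63 − 3 = 60 = 4·15.

Yes: 3 and 63.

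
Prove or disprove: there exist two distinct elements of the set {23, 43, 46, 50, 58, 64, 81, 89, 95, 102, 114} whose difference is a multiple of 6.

Reduce each element mod 6: 23↦5, 43↦1, 46↦4, 50↦2, 58↦4, 64↦4, 81↦3, 89↦5, 95↦5, 102↦0, 114↦0. The residue 5 repeats (at 23 and 89), and 89 − 23 = 66 = 11·6.

23 and 89 are such a pair.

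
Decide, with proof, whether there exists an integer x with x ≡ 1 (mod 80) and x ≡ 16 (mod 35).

x = 401

gcd(80, 35) = 5. A simultaneous solution exists iff 1 ≡ 16 (mod 5); here 1 mod 5 = 1 = 16 mod 5, so it does.
The integers ≡ 1 (mod 80) are 1, 81, 161, 241, 321, 401, …; their remainders mod 35 are 1, 11, 21, 31, 6, 16, so x = 401 is the first that is ≡ 16 (mod 35).
Indeed 401 ≡ 1 (mod 80) and 401 ≡ 16 (mod 35).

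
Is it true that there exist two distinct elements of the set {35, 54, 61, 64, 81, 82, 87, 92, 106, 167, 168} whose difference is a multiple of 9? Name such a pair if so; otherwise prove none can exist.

Both 54 and 81 leave remainder 0 on division by 9; their difference 27 = 3·9 is a multiple of 9.

Yes: 54 and 81.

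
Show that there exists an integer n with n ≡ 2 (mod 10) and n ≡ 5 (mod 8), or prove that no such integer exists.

Reduce both congruences modulo 2, which divides 10 and 8: they say n ≡ 2 (mod 2) and n ≡ 5 (mod 2).
These are incompatible: 2 − 5 = -3 is not divisible by 2.
Hence the system has no solution.

There is no such integer.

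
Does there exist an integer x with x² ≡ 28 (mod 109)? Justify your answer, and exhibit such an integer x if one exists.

x = 30

Take x = 30. Then 30² = 900 = 8·109 + 28, so 30² ≡ 28 (mod 109).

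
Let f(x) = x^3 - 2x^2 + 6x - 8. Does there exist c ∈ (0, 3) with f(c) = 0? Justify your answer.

f(0) = -8 and f(3) = 19, which have opposite signs.
As a polynomial, f is continuous on every closed interval.
So by the Intermediate Value Theorem there is a c strictly between 0 and 3 with f(c) = 0.

Yes, f has a root in the interval.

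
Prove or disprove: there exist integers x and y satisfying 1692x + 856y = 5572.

gcd(1692, 856) = 4, and 4 divides 5572, so integer solutions exist.
Dividing through by 4 reduces the equation to 423x + 214y = 1393.
Euclidean algorithm: 423 = 1·214 + 209, 214 = 1·209 + 5, 209 = 41·5 + 4, 5 = 1·4 + 1, 4 = 4·1 + 0.
Working back up the chain: 1 = 5 − 1·4 = 5 − (209 − 41·5) = −209 + 42·5 = −209 + 42·(214 − 1·209) = 42·214 − 43·209 = 42·214 − 43·(423 − 1·214) = −43·423 + 85·214. So 423·(-43) + 214·85 = 1.
Scaling by 1393 gives the particular solution (x, y) = (-59899, 118405).
The general solution is x = -59899 + 214k, y = 118405 − 423k; taking k = 280 gives the smaller pair x = 21, y = -35.
Indeed 1692·21 + 856·(-35) = 35532 − 29960 = 5572.

x = 21, y = -35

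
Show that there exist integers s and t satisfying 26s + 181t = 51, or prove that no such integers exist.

26 and 181 are coprime, so 26s + 181t ranges over all of ℤ.
Run the Euclidean algorithm on 181 and 26: 181 = 6·26 + 25, 26 = 1·25 + 1, 25 = 25·1 + 0.
Working back up the chain: 1 = 26 − 1·25 = 26 − (181 − 6·26) = −181 + 7·26. So 26·7 + 181·(-1) = 1.
Times 51: 26·357 + 181·(-51) = 51, so (357, -51) solves it.
Shifting by a multiple of (181, −26) keeps it a solution: s = 357 − 1·181 = 176, t = -51 + 1·26 = -25.
Indeed 26·176 + 181·(-25) = 4576 − 4525 = 51.

s = 176, t = -25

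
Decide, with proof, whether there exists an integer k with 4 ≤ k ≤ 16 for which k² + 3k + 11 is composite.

k = 5

At k = 5: 5² + 3·5 + 11 = 51 = 3·17, which is composite.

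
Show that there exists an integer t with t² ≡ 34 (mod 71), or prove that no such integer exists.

There is no such integer.

71 is prime, so by Euler's criterion 34 is a square mod 71 iff 34^((71−1)/2) = 34^35 ≡ 1 (mod 71).
Squaring successively (mod 71): 34^2 = 1156 ≡ 20; 34^4 ≡ 20² = 400 ≡ 45; 34^8 ≡ 45² = 2025 ≡ 37; 34^16 ≡ 37² = 1369 ≡ 20; 34^32 ≡ 20² = 400 ≡ 45.
Since 35 = 32 + 2 + 1, 34^35 ≡ 45 · 20 · 34; multiplying out mod 71: 45·20 = 900 ≡ 48, then 48·34 = 1632 ≡ 70. Thus 34^35 ≡ 70 ≡ −1 (mod 71).
By Euler's criterion 34 is a quadratic non-residue mod 71: no t satisfies t² ≡ 34 (mod 71).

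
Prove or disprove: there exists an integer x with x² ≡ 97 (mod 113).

x = 60

x = 60 works: 60² = 3600, and 3600 − 97 = 3503 = 31·113.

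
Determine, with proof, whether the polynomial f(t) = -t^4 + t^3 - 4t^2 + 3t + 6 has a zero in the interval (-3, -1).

The endpoint values f(-3) = -147 and f(-1) = -3 are both negative. Claim: f(t) < 0 for every t in (-3, -1).
Substitute t = -1 − u, where 0 < u < 2 on the interval. Expanding, f(-1 − u) = -u^4 - 5u^3 - 13u^2 - 18u - 3.
All 5 nonzero coefficients of this polynomial in u are negative; hence for u > 0 the value is a sum of negative terms (the constant -3 among them).
So f is strictly negative on (-3, -1); no root exists in the interval.

No.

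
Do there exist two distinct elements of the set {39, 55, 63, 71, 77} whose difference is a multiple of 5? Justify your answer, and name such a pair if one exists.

Two integers differ by a multiple of 5 exactly when they have the same residue mod 5. The residues are 39↦4, 55↦0, 63↦3, 71↦1, 77↦2.
These 5 residues are pairwise different, hence no difference of two elements is divisible by 5.

No, no such pair exists.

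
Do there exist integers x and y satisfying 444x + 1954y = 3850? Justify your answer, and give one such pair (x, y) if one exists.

x = 638, y = -143

gcd(444, 1954) = 2, and 2 divides 3850, so integer solutions exist.
Dividing through by 2 reduces the equation to 222x + 977y = 1925.
Dividing repeatedly: 977 = 4·222 + 89, 222 = 2·89 + 44, 89 = 2·44 + 1, 44 = 44·1 + 0.
Working back up the chain: 1 = 89 − 2·44 = 89 − 2·(222 − 2·89) = −2·222 + 5·89 = −2·222 + 5·(977 − 4·222) = 5·977 − 22·222. So 222·(-22) + 977·5 = 1.
Times 1925: 222·(-42350) + 977·9625 = 1925, so (-42350, 9625) solves it.
Shifting by a multiple of (977, −222) keeps it a solution: x = -42350 + 44·977 = 638, y = 9625 − 44·222 = -143.
Check: 444·638 + 1954·(-143) = 283272 − 279422 = 3850. ✓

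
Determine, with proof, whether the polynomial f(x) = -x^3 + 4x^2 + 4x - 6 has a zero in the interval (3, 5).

Such a root exists.

f(3) = 15 and f(5) = -11, which have opposite signs.
Since f is a polynomial it is continuous on [3, 5].
By the Intermediate Value Theorem, f takes the value 0 somewhere in the open interval.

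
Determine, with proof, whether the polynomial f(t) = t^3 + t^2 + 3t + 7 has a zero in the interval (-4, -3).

f has no root in that interval.

Evaluate at the endpoints: f(-4) = -53, f(-3) = -20 — same sign (negative).
f'(t) = 3t^2 + 2t + 3 has discriminant 2² − 4·3·3 = -32 < 0, so f' has no real roots and is positive for every real t.
Hence f is strictly increasing on ℝ, and in particular on [-4, -3]. A strictly monotone function with same-sign endpoint values stays negative on the whole interval, so f has no zero in (-4, -3).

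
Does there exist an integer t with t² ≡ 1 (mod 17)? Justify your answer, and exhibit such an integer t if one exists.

Take t = 1. Then 1² = 1, and since 0 ≤ 1 < 17 this is already reduced: 1² ≡ 1 (mod 17).

t = 1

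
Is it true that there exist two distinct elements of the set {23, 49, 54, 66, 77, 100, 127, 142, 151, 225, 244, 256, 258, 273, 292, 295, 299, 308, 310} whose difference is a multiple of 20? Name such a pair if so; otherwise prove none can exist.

There is no such pair.

Two integers differ by a multiple of 20 exactly when they have the same residue mod 20. The residues are 23↦3, 49↦9, 54↦14, 66↦6, 77↦17, 100↦0, 127↦7, 142↦2, 151↦11, 225↦5, 244↦4, 256↦16, 258↦18, 273↦13, 292↦12, 295↦15, 299↦19, 308↦8, 310↦10.
No residue repeats among the 19 elements, so no pair has difference ≡ 0 (mod 20).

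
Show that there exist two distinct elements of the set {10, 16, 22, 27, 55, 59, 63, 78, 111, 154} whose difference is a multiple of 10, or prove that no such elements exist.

Two integers differ by a multiple of 10 exactly when they have the same residue mod 10. The residues are 10↦0, 16↦6, 22↦2, 27↦7, 55↦5, 59↦9, 63↦3, 78↦8, 111↦1, 154↦4.
No residue repeats among the 10 elements, so no pair has difference ≡ 0 (mod 10).

No, no such pair exists.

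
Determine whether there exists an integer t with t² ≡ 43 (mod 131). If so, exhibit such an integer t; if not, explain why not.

t = 82

t = 82 works: 82² = 6724, and 6724 − 43 = 6681 = 51·131.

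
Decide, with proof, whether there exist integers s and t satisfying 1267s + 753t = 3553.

1267 and 753 are coprime, so 1267s + 753t ranges over all of ℤ.
Run the Euclidean algorithm on 1267 and 753: 1267 = 1·753 + 514, 753 = 1·514 + 239, 514 = 2·239 + 36, 239 = 6·36 + 23, 36 = 1·23 + 13, 23 = 1·13 + 10, 13 = 1·10 + 3, 10 = 3·3 + 1, 3 = 3·1 + 0.
Unwinding: 1 = 10 − 3·3 = 10 − 3·(13 − 1·10) = −3·13 + 4·10 = −3·13 + 4·(23 − 1·13) = 4·23 − 7·13 = 4·23 − 7·(36 − 1·23) = −7·36 + 11·23 = −7·36 + 11·(239 − 6·36) = 11·239 − 73·36 = 11·239 − 73·(514 − 2·239) = −73·514 + 157·239 = −73·514 + 157·(753 − 1·514) = 157·753 − 230·514 = 157·753 − 230·(1267 − 1·753) = −230·1267 + 387·753, i.e. 1267·(-230) + 753·387 = 1.
Multiplying through by 3553: s = (-230)·3553 = -817190, t = 387·3553 = 1375011 is a solution.
Adding 1086·753 to s and subtracting 1086·1267 from t gives the tidier solution (568, -951).
Indeed 1267·568 + 753·(-951) = 719656 − 716103 = 3553.

s = 568, t = -951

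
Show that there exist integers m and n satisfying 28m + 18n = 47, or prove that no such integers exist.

No, no such integers exist.

gcd(28, 18) = 2, so every integer of the form 28m + 18n is a multiple of 2.
But 47 is not a multiple of 2 (it leaves remainder 1).
Hence no integers m, n satisfy the equation.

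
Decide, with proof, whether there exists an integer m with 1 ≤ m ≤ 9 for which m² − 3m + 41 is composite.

m = 1

At m = 1: 1² − 3·1 + 41 = 39 = 3·13, which is composite.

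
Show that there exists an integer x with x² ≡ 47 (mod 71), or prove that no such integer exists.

Apply Euler's criterion with the prime 71: 47 is a quadratic residue iff 47^35 ≡ 1 (mod 71), and a non-residue iff it is ≡ −1.
Squaring successively (mod 71): 47^2 = 2209 ≡ 8; 47^4 ≡ 8² = 64 ≡ 64; 47^8 ≡ 64² = 4096 ≡ 49; 47^16 ≡ 49² = 2401 ≡ 58; 47^32 ≡ 58² = 3364 ≡ 27.
Since 35 = 32 + 2 + 1, 47^35 ≡ 27 · 8 · 47; multiplying out mod 71: 27·8 = 216 ≡ 3, then 3·47 = 141 ≡ 70. Thus 47^35 ≡ 70 ≡ −1 (mod 71).
The value −1 means 47 is a non-residue modulo 71, so x² ≡ 47 (mod 71) is impossible.

No, no such integer exists.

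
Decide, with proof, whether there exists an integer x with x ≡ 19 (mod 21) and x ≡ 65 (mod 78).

No, no such integer exists.

Reduce both congruences modulo 3, which divides 21 and 78: they say x ≡ 19 (mod 3) and x ≡ 65 (mod 3).
However 19 ≡ 1 and 65 ≡ 2 (mod 3), and 1 ≠ 2.
Therefore no such x exists.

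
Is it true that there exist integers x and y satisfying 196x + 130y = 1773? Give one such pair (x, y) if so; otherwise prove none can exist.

gcd(196, 130) = 2, so every integer of the form 196x + 130y is a multiple of 2.
But 1773 is not a multiple of 2 (it leaves remainder 1).
Therefore 196x + 130y = 1773 has no solution in integers.

No, no such integers exist.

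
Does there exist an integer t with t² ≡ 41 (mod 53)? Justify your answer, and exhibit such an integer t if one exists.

No such integer exists.

Apply Euler's criterion with the prime 53: 41 is a quadratic residue iff 41^26 ≡ 1 (mod 53), and a non-residue iff it is ≡ −1.
Repeated squaring mod 53: 41^2 = 1681 ≡ 38; 41^4 ≡ 38² = 1444 ≡ 13; 41^8 ≡ 13² = 169 ≡ 10; 41^16 ≡ 10² = 100 ≡ 47.
Since 26 = 16 + 8 + 2, 41^26 ≡ 47 · 10 · 38; multiplying out mod 53: 47·10 = 470 ≡ 46, then 46·38 = 1748 ≡ 52. Thus 41^26 ≡ 52 ≡ −1 (mod 53).
By Euler's criterion 41 is a quadratic non-residue mod 53: no t satisfies t² ≡ 41 (mod 53).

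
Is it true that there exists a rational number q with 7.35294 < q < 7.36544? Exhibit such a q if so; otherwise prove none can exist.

q = 81/11

Multiplying by 11: 11·7.35294 = 80.88234 and 11·7.36544 = 81.01984, so the integer 81 lies strictly between them.
Dividing back, 7.35294 < 81/11 < 7.36544, and 81/11 is rational.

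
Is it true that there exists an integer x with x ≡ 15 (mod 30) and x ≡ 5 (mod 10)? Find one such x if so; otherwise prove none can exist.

Here gcd(30, 10) = 10, and both 15 and 5 leave remainder 5 mod 10, so the system is consistent.
In fact x = 15 itself already satisfies 15 mod 10 = 5.
Verify: 15 = 0·30 + 15 and 15 = 1·10 + 5. ✓

x = 15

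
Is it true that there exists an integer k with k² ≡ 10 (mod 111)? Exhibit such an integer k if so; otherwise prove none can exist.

k = 11

Take k = 11. Then 11² = 121 = 1·111 + 10, so 11² ≡ 10 (mod 111).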